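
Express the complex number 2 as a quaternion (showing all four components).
2 + 0i + 0j + 0k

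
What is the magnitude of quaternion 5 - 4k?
√41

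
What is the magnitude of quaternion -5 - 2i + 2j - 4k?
7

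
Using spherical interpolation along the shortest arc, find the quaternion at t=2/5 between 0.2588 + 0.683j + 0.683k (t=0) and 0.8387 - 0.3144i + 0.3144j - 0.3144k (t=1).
0.6346 - 0.1658i + 0.6732j + 0.3415k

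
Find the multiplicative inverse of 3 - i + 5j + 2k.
0.0769 + 0.0256i - 0.1282j - 0.0513k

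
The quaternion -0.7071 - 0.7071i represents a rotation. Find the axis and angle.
axis = (-1, 0, 0), θ = 3π/2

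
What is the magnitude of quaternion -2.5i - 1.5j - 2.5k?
3.841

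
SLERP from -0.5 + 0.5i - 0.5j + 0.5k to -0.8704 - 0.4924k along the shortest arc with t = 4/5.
-0.9306 + 0.1388i - 0.1388j - 0.3091k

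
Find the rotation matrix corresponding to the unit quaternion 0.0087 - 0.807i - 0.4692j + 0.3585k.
[[0.3027, 0.7511, -0.5868], [0.7635, -0.5595, -0.3224], [-0.5705, -0.3505, -0.7428]]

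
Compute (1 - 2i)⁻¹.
0.2 + 0.4i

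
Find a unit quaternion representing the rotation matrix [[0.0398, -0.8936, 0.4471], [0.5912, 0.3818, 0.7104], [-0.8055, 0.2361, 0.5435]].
0.7009 - 0.1692i + 0.4468j + 0.5296k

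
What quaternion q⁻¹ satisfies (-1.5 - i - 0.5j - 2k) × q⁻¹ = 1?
-0.2 + 0.1333i + 0.0667j + 0.2667k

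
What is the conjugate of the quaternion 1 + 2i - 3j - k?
1 - 2i + 3j + k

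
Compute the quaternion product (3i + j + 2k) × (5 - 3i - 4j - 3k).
19 + 20i + 8j + k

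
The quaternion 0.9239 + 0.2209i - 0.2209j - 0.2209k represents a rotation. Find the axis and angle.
axis = (√3/3, -√3/3, -√3/3), θ = π/4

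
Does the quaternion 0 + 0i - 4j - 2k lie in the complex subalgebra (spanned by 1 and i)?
No. The quaternion -4j - 2k has j-coefficient y = -4 and k-coefficient z = -2, not both zero, so it does not lie in the complex subalgebra spanned by 1 and i.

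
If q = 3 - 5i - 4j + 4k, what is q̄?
3 + 5i + 4j - 4k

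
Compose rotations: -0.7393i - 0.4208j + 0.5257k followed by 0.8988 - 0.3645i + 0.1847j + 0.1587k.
-0.2752 - 0.5006i - 0.3039j + 0.7624k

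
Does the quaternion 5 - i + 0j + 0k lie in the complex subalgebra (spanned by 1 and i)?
Yes. The quaternion 5 - i has j- and k-coefficients y = z = 0, so it lies in the complex subalgebra spanned by 1 and i.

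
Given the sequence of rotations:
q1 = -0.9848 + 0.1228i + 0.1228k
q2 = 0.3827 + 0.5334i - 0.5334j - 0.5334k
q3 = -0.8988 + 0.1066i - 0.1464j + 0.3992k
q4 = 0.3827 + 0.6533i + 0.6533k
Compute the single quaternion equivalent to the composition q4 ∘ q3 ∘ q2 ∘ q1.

q2 · q1 = -0.3769 - 0.5438i + 0.3943j + 0.6378k
q3 · q2 · q1 = 0.1998 + 0.1978i - 0.5843j - 0.7613k
q4 · q3 · q2 · q1 = 0.4446 + 0.588i + 0.403j - 0.5425k
0.4446 + 0.588i + 0.403j - 0.5425k


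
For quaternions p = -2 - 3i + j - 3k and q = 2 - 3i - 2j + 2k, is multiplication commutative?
No: pq = -5 - 4i + 21j - k ≠ -5 + 4i - 9j - 19k = qp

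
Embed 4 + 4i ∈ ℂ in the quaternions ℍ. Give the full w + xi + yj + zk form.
4 + 4i + 0j + 0k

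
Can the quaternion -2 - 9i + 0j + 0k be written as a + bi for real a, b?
Yes. The quaternion -2 - 9i has j- and k-coefficients y = z = 0, so it lies in the complex subalgebra spanned by 1 and i.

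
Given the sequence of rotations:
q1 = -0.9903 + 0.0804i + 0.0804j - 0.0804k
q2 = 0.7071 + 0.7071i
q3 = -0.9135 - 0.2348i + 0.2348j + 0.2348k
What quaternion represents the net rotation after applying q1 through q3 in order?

q2 · q1 = -0.7571 - 0.6434i + 0.1137j
q3 · q2 · q1 = 0.5138 + 0.7388i - 0.4327j - 0.0534k
0.5138 + 0.7388i - 0.4327j - 0.0534k


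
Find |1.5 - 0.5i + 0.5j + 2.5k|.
3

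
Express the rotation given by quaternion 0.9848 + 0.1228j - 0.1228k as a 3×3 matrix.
[[0.9397, 0.2419, 0.2419], [-0.2419, 0.9698, -0.0302], [-0.2419, -0.0302, 0.9698]]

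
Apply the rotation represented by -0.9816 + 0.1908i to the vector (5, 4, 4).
(5, 5.207, 2.21)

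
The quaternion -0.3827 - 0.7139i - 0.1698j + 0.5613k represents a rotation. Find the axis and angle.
axis = (-0.7727, -0.1838, 0.6076), θ = 5π/4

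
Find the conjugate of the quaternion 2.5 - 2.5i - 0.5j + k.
2.5 + 2.5i + 0.5j - k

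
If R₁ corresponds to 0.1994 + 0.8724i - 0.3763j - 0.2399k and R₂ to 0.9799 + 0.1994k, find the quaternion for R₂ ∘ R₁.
0.2432 + 0.9299i - 0.1948j - 0.1953k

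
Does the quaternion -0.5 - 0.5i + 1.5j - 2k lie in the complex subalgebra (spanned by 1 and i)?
No. The quaternion -0.5 - 0.5i + 1.5j - 2k has j-coefficient y = 1.5 and k-coefficient z = -2, not both zero, so it does not lie in the complex subalgebra spanned by 1 and i.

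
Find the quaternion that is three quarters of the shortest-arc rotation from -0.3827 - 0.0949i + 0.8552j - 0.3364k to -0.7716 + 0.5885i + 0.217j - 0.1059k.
-0.7513 + 0.4555i + 0.4384j - 0.1894k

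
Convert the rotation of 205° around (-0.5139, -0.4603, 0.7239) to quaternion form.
-0.2164 - 0.5017i - 0.4494j + 0.7067k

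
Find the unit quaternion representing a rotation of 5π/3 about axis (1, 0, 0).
-0.866 + 0.5i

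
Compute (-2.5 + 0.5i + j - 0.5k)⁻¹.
-0.3226 - 0.0645i - 0.129j + 0.0645k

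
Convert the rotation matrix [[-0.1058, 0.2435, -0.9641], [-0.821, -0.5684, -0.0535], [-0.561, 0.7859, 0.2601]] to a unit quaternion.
-0.3827 - 0.5483i + 0.2633j + 0.6954k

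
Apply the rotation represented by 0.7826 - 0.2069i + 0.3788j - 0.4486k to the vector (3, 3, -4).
(-0.546, -0.977, -5.723)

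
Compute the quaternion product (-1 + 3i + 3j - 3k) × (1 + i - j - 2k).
-7 - 7i + 7j - 7k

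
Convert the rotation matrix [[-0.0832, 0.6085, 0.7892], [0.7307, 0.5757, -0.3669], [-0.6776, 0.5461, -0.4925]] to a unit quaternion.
0.5 + 0.4565i + 0.7334j + 0.0611k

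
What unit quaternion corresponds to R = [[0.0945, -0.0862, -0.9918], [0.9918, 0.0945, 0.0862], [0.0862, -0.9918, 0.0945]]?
0.5665 - 0.4758i - 0.4758j + 0.4758k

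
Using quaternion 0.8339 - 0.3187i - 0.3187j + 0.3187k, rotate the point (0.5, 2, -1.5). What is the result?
(0.742, 1.062, -2.196)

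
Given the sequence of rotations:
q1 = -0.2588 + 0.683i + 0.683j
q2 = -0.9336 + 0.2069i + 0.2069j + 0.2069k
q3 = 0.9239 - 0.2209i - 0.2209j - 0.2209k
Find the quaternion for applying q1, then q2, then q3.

q2 · q1 = -0.041 - 0.8325i - 0.5499j - 0.0535k
q3 · q2 · q1 = -0.3551 - 0.8697i - 0.3269j - 0.1028k
-0.3551 - 0.8697i - 0.3269j - 0.1028k


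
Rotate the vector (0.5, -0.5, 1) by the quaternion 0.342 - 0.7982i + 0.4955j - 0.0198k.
(1.013, 0.262, -0.636)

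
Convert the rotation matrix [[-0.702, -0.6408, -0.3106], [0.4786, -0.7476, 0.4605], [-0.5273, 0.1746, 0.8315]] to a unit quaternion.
0.309 - 0.2313i + 0.1753j + 0.9057k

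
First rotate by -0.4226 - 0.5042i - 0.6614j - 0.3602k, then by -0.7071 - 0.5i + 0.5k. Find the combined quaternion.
0.2268 + 0.8985i + 0.0355j + 0.3741k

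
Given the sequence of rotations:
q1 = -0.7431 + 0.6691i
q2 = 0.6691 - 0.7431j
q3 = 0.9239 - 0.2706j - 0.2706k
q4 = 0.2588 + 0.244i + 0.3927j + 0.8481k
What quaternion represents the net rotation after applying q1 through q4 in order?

q2 · q1 = -0.4972 + 0.4477i + 0.5522j + 0.4972k
q3 · q2 · q1 = -0.1754 + 0.4285i + 0.5236j + 0.7151k
q4 · q3 · q2 · q1 = -0.962 - 0.0951i + 0.2556j - 0.0042k
-0.962 - 0.0951i + 0.2556j - 0.0042k


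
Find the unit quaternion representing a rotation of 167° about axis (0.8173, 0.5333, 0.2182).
0.1132 + 0.812i + 0.5299j + 0.2168k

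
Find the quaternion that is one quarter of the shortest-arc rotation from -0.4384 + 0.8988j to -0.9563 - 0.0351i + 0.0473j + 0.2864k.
-0.6511 - 0.0107i + 0.7539j + 0.087k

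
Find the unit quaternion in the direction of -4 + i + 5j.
-0.6172 + 0.1543i + 0.7715j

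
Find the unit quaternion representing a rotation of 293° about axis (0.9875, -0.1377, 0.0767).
-0.8339 + 0.545i - 0.076j + 0.0423k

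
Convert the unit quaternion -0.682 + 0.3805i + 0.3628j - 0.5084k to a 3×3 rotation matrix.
[[0.2198, -0.4174, -0.8818], [0.9695, 0.1935, 0.1501], [0.108, -0.8879, 0.4472]]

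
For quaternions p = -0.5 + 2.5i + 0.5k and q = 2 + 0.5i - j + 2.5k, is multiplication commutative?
No: pq = -3.5 + 5.25i - 5.5j - 2.75k ≠ -3.5 + 4.25i + 6.5j + 2.25k = qp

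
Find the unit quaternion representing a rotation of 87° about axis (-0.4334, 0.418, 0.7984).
0.7254 - 0.2983i + 0.2877j + 0.5496k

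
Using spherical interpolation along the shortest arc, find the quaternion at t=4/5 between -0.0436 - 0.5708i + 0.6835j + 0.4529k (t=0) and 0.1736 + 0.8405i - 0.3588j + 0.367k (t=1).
-0.1576 - 0.8469i + 0.4643j - 0.2058k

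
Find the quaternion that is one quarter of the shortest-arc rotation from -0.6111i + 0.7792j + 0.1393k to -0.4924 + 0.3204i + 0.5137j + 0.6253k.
-0.1613 - 0.417i + 0.8338j + 0.3238k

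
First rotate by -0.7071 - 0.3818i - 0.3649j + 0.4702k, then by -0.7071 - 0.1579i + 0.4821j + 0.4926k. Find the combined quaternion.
0.384 + 0.7881i - 0.1967j - 0.4391k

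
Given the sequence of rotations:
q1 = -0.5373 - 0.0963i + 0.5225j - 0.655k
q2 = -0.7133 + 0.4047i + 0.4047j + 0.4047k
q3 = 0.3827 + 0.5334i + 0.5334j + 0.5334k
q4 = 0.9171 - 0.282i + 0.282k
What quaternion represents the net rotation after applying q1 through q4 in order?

q2 · q1 = 0.4759 - 0.6253i - 0.364j + 0.5002k
q3 · q2 · q1 = 0.443 + 0.4755i - 0.4858j + 0.5846k
q4 · q3 · q2 · q1 = 0.3755 + 0.4482i - 0.1466j + 0.7981k
0.3755 + 0.4482i - 0.1466j + 0.7981k


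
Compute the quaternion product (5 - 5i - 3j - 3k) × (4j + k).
15 + 9i + 25j - 15k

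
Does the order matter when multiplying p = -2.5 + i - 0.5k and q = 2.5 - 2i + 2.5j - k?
Yes: pq = -4.75 + 8.75i - 4.25j + 3.75k ≠ -4.75 + 6.25i - 8.25j - 1.25k = qp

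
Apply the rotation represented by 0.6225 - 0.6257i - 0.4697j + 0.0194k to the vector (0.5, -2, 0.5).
(-1.153, 0.254, 1.763)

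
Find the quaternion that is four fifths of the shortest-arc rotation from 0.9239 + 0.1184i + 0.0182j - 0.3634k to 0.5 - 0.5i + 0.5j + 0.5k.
0.702 - 0.4187i + 0.4559j + 0.3521k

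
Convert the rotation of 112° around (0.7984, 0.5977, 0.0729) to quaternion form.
0.5592 + 0.6619i + 0.4955j + 0.0604k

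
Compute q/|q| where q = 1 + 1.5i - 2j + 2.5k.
0.2722 + 0.4082i - 0.5443j + 0.6804k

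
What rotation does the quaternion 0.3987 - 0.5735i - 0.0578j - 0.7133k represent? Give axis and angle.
axis = (-0.6254, -0.063, -0.7778), θ = 133°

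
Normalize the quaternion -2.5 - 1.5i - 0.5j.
-0.8452 - 0.5071i - 0.169j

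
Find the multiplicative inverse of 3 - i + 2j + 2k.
0.1667 + 0.0556i - 0.1111j - 0.1111k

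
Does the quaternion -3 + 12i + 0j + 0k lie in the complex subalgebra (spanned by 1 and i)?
Yes. The quaternion -3 + 12i has j- and k-coefficients y = z = 0, so it lies in the complex subalgebra spanned by 1 and i.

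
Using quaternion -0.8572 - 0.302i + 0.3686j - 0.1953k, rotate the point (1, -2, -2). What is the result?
(2.795, -0.047, -1.089)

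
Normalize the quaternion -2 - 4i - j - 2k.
-0.4 - 0.8i - 0.2j - 0.4k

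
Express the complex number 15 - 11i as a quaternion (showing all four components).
15 - 11i + 0j + 0k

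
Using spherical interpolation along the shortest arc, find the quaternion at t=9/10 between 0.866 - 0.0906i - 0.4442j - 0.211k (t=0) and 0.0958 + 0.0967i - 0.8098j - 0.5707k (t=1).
0.1912 + 0.0792i - 0.8053j - 0.5555k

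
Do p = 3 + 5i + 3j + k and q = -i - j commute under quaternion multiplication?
No: pq = 8 - 2i - 4j - 2k ≠ 8 - 4i - 2j + 2k = qp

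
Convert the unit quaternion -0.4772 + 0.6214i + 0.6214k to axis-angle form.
axis = (√2/2, 0, √2/2), θ = 237°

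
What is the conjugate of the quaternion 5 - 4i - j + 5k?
5 + 4i + j - 5k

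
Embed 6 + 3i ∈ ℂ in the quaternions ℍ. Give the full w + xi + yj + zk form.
6 + 3i + 0j + 0k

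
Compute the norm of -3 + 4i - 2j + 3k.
√38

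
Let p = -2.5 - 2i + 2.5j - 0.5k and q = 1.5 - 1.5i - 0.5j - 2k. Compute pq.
-6.5 - 4.5i + 1.75j + 9k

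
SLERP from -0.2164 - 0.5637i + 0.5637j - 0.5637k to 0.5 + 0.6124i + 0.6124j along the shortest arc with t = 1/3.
-0.4157 - 0.7578i + 0.1808j - 0.4693k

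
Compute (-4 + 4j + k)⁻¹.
-0.1212 - 0.1212j - 0.0303k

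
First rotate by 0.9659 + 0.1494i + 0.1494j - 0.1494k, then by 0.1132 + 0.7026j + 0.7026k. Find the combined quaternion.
0.1093 - 0.193i + 0.8005j + 0.5568k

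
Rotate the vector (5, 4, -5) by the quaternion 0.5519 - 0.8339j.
(2.648, 4, 6.556)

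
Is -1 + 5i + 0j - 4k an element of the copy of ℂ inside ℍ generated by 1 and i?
No. The quaternion -1 + 5i - 4k has j-coefficient y = 0 and k-coefficient z = -4, not both zero, so it does not lie in the complex subalgebra spanned by 1 and i.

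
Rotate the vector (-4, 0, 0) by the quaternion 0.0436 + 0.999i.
(-4, 0, 0)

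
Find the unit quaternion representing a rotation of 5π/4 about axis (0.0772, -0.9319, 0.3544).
-0.3827 + 0.0713i - 0.861j + 0.3274k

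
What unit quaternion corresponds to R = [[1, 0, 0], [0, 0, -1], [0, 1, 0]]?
0.7071 + 0.7071i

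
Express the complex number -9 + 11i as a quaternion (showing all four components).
-9 + 11i + 0j + 0k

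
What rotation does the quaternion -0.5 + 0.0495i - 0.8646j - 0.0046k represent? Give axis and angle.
axis = (0.0572, -0.9984, -0.0053), θ = 4π/3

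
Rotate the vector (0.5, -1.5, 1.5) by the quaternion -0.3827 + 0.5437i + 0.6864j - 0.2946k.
(-2.108, 0.151, 0.533)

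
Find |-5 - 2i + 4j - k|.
√46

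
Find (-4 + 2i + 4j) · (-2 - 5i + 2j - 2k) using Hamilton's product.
10 + 8i - 12j + 32k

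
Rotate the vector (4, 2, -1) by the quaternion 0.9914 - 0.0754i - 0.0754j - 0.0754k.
(4.369, 1.241, -0.61)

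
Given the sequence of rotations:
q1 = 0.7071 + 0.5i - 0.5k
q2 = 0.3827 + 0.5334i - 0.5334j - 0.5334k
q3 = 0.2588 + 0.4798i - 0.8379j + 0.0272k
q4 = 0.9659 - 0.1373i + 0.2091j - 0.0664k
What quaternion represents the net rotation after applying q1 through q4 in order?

q2 · q1 = -0.2628 + 0.8352i - 0.3772j - 0.3018k
q3 · q2 · q1 = -0.7766 + 0.3532i + 0.2901j + 0.4336k
q4 · q3 · q2 · q1 = -0.7335 + 0.5577i + 0.1539j + 0.3567k
-0.7335 + 0.5577i + 0.1539j + 0.3567k


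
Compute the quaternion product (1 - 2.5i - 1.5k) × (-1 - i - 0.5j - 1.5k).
-5.75 + 0.75i - 2.75j + 1.25k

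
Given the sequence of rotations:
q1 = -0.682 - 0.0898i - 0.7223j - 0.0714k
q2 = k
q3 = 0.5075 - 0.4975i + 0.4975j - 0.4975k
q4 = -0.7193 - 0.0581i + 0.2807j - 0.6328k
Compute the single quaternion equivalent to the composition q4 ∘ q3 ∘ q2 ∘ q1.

q2 · q1 = 0.0714 + 0.7223i - 0.0898j - 0.682k
q3 · q2 · q1 = 0.101 - 0.0529i - 0.7087j - 0.6963k
q4 · q3 · q2 · q1 = -0.3174 - 0.6117i + 0.5311j + 0.493k
-0.3174 - 0.6117i + 0.5311j + 0.493k


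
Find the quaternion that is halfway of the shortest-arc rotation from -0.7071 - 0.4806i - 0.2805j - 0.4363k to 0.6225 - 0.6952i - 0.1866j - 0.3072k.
-0.0576 - 0.7999i - 0.3178j - 0.5058k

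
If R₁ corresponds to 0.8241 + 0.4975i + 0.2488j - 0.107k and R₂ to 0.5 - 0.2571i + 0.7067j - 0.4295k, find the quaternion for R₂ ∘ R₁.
0.3182 + 0.0681i + 0.4656j - 0.823k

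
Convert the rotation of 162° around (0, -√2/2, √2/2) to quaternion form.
0.1564 - 0.6984j + 0.6984k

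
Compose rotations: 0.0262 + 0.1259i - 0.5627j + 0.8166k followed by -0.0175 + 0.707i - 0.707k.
0.4879 - 0.3815i - 0.6565j - 0.4306k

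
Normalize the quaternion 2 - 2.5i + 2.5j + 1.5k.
0.4619 - 0.5774i + 0.5774j + 0.3464k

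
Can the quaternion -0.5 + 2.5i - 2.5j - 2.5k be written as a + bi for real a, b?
No. The quaternion -0.5 + 2.5i - 2.5j - 2.5k has j-coefficient y = -2.5 and k-coefficient z = -2.5, not both zero, so it does not lie in the complex subalgebra spanned by 1 and i.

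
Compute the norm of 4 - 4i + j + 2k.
√37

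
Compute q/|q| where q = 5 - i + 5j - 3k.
0.6455 - 0.1291i + 0.6455j - 0.3873k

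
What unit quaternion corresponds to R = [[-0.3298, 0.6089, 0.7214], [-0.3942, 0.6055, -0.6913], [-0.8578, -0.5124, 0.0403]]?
0.5736 + 0.078i + 0.6883j - 0.4372k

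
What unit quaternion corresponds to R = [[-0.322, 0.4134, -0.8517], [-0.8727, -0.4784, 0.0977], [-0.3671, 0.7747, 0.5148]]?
-0.4226 - 0.4005i + 0.2867j + 0.7608k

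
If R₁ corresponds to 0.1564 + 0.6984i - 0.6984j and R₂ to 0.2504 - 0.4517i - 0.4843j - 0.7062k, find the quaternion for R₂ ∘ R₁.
0.0164 - 0.389i - 0.7438j + 0.5433k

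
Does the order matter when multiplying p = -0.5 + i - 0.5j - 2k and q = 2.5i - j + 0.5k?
Yes: pq = -2 - 3.5i - 5j ≠ -2 + i + 6j - 0.5k = qp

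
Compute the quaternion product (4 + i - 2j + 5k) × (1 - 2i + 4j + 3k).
-1 - 33i + j + 17k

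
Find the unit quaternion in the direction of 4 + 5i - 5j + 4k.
0.4417 + 0.5522i - 0.5522j + 0.4417k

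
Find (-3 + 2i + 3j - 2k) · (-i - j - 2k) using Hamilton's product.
1 - 5i + 9j + 7k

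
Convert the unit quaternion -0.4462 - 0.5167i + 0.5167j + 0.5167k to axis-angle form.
axis = (-√3/3, √3/3, √3/3), θ = 233°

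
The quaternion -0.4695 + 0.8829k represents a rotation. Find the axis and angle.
axis = (0, 0, 1), θ = 236°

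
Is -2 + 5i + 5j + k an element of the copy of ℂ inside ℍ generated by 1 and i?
No. The quaternion -2 + 5i + 5j + k has j-coefficient y = 5 and k-coefficient z = 1, not both zero, so it does not lie in the complex subalgebra spanned by 1 and i.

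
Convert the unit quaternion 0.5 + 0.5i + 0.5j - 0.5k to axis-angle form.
axis = (√3/3, √3/3, -√3/3), θ = 2π/3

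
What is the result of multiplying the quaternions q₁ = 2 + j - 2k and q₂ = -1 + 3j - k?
-7 + 5i + 5j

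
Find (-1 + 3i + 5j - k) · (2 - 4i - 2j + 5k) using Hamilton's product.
25 + 33i + j + 7k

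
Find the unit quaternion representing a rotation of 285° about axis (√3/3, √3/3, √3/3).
-0.7934 + 0.3515i + 0.3515j + 0.3515k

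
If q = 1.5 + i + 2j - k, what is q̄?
1.5 - i - 2j + k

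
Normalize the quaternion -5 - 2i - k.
-0.9129 - 0.3651i - 0.1826k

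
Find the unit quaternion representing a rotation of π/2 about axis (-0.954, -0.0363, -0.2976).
0.7071 - 0.6746i - 0.0257j - 0.2104k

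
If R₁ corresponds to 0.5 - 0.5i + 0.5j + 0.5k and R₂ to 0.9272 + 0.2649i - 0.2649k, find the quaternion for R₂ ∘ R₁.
0.7285 - 0.1987i + 0.4636j + 0.4636k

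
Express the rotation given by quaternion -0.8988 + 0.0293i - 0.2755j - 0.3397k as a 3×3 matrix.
[[0.6174, -0.6268, 0.4753], [0.5945, 0.7675, 0.2398], [-0.5151, 0.1345, 0.8465]]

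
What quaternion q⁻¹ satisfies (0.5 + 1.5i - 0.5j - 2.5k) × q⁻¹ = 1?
0.0556 - 0.1667i + 0.0556j + 0.2778k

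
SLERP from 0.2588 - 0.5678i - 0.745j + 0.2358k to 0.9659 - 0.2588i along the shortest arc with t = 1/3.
0.595 - 0.5395i - 0.568j + 0.1798k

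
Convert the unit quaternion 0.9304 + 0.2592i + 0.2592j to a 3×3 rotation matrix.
[[0.8656, 0.1344, 0.4823], [0.1344, 0.8656, -0.4823], [-0.4823, 0.4823, 0.7313]]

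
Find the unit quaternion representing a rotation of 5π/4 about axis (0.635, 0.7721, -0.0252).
-0.3827 + 0.5867i + 0.7133j - 0.0233k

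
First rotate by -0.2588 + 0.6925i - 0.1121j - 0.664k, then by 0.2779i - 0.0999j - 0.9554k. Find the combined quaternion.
-0.838 - 0.1127i - 0.4512j + 0.2853k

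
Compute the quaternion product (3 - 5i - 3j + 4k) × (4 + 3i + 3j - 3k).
48 - 14i - 6j + k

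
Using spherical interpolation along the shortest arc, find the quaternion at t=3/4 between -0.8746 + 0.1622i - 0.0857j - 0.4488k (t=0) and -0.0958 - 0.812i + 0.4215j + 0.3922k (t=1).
-0.2084 + 0.7527i - 0.3912j - 0.4868k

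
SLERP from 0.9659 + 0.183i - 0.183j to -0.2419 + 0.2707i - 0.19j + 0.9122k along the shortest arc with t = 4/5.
0.4958 - 0.1965i + 0.1224j - 0.837k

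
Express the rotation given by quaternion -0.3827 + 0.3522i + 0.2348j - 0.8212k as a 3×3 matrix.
[[-0.459, -0.4632, -0.7582], [0.7939, -0.5968, -0.1161], [-0.3987, -0.6552, 0.6416]]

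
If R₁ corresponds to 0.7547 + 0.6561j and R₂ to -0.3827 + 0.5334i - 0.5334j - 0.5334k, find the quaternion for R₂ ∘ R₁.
0.0611 + 0.7525i - 0.6536j - 0.0526k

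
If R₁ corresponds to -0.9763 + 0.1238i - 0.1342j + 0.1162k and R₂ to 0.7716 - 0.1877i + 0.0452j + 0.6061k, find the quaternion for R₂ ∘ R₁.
-0.7944 + 0.3654i - 0.0508j - 0.4825k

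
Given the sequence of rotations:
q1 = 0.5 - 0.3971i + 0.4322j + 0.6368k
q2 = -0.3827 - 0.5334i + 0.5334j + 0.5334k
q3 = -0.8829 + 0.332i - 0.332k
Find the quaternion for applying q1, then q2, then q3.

q2 · q1 = -0.9734 - 0.0056i + 0.2292j + 0.0043k
q3 · q2 · q1 = 0.8627 - 0.2421i - 0.2019j + 0.3955k
0.8627 - 0.2421i - 0.2019j + 0.3955k


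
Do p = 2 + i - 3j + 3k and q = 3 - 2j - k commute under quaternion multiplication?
No: pq = 3 + 12i - 12j + 5k ≠ 3 - 6i - 14j + 9k = qp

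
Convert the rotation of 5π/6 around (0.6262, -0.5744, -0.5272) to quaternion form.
0.2588 + 0.6049i - 0.5548j - 0.5092k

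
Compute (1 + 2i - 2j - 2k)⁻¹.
0.0769 - 0.1538i + 0.1538j + 0.1538k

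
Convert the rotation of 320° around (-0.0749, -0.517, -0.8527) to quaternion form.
-0.9397 - 0.0256i - 0.1768j - 0.2916k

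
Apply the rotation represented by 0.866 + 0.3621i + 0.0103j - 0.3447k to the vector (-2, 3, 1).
(0.057, 2.045, 3.133)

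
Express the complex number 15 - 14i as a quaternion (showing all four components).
15 - 14i + 0j + 0k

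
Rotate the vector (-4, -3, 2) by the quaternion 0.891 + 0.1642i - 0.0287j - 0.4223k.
(-5.176, 0.743, 1.288)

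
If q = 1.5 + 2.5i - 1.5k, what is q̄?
1.5 - 2.5i + 1.5k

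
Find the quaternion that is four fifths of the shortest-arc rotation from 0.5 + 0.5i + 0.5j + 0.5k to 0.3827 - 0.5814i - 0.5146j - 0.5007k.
-0.2079 + 0.6054i + 0.5491j + 0.5373k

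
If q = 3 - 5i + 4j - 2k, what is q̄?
3 + 5i - 4j + 2k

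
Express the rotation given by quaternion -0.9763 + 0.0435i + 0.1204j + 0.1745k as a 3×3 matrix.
[[0.9101, 0.3512, -0.2199], [-0.3303, 0.9353, 0.127], [0.2503, -0.0429, 0.9672]]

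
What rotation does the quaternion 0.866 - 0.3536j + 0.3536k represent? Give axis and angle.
axis = (0, -√2/2, √2/2), θ = π/3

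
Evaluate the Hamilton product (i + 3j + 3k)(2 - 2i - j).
5 + 5i + 11k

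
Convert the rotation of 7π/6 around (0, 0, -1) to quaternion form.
-0.2588 - 0.9659k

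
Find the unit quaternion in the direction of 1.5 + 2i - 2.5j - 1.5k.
0.3906 + 0.5208i - 0.6509j - 0.3906k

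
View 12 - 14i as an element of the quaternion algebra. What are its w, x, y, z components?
12 - 14i + 0j + 0k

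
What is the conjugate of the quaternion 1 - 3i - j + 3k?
1 + 3i + j - 3k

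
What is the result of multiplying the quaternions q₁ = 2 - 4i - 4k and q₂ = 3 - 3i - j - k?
-10 - 22i + 6j - 10k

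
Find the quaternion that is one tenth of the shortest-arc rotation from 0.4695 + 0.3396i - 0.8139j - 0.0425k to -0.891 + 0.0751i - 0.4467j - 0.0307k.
0.5989 + 0.3226i - 0.7321j - 0.0371k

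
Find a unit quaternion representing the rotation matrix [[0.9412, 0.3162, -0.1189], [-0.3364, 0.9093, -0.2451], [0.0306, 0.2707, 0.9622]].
0.9763 + 0.1321i - 0.0383j - 0.1671k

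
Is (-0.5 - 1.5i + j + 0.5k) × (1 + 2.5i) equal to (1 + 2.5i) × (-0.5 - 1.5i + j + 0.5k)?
No: pq = 3.25 - 2.75i + 2.25j - 2k ≠ 3.25 - 2.75i - 0.25j + 3k = qp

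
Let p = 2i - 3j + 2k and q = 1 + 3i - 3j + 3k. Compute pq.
-21 - i - 3j + 5k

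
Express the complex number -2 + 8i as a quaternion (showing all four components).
-2 + 8i + 0j + 0k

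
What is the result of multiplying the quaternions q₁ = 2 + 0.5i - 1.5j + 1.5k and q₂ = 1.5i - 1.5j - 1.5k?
-0.75 + 7.5i - 1.5k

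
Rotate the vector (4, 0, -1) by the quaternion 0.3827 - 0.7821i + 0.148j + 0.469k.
(2.685, -0.228, -3.12)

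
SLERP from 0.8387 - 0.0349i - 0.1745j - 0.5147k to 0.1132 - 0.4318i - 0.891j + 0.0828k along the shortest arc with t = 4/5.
0.3311 - 0.3995i - 0.8523j - 0.0656k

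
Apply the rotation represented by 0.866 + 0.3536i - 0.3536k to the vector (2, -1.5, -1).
(0.831, -1.362, -2.169)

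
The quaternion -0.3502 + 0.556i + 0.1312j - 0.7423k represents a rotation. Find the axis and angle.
axis = (0.5936, 0.1401, -0.7925), θ = 221°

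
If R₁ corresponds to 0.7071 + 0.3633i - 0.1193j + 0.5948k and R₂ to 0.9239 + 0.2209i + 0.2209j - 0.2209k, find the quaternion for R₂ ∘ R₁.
0.7308 + 0.5969i - 0.1657j + 0.2867k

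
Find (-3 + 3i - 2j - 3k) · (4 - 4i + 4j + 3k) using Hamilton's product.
17 + 30i - 17j - 17k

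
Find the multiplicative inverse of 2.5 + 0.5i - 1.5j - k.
0.2564 - 0.0513i + 0.1538j + 0.1026k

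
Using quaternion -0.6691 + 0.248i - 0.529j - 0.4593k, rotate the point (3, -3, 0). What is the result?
(2.686, -0.308, -3.269)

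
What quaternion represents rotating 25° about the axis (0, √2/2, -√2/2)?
0.9763 + 0.153j - 0.153k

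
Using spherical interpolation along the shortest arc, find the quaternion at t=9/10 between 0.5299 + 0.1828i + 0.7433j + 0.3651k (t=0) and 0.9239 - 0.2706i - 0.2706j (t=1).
0.9579 - 0.2344i - 0.1579j + 0.0498k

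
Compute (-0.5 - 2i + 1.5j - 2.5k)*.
-0.5 + 2i - 1.5j + 2.5k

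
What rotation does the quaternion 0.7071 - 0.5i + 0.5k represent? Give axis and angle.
axis = (-√2/2, 0, √2/2), θ = π/2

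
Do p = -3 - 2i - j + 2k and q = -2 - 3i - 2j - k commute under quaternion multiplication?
No: pq = 18i ≠ 8i + 16j - 2k = qp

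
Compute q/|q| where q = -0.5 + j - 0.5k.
-0.4082 + 0.8165j - 0.4082k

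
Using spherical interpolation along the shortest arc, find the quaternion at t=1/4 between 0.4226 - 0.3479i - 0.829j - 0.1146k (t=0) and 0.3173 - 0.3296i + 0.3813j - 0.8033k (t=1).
0.5071 - 0.4433i - 0.6163j - 0.408k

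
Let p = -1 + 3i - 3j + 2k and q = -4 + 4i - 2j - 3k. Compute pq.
-8 - 3i + 31j + k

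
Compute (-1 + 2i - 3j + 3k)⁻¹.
-0.0435 - 0.087i + 0.1304j - 0.1304k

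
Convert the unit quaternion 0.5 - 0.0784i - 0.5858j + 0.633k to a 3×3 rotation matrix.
[[-0.4877, -0.5411, -0.6851], [0.7249, 0.1863, -0.6632], [0.4865, -0.82, 0.3014]]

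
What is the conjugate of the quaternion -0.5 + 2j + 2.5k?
-0.5 - 2j - 2.5k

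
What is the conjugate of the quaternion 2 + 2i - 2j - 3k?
2 - 2i + 2j + 3k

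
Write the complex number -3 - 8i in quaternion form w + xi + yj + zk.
-3 - 8i + 0j + 0k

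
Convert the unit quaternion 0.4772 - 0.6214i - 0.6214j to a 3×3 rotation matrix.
[[0.2277, 0.7723, -0.5931], [0.7723, 0.2277, 0.5931], [0.5931, -0.5931, -0.5446]]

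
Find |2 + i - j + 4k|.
√22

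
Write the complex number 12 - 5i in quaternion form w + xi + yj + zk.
12 - 5i + 0j + 0k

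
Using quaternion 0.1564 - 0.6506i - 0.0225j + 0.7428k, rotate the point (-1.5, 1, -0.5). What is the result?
(0.44, -1.428, 1.126)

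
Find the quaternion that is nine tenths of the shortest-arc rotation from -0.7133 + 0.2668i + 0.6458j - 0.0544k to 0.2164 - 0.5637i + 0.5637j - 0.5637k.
0.1055 - 0.5105i + 0.6457j - 0.5581k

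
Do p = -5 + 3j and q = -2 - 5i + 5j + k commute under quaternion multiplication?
No: pq = -5 + 28i - 31j + 10k ≠ -5 + 22i - 31j - 20k = qp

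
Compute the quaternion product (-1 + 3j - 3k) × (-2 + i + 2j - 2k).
-10 - i - 11j + 5k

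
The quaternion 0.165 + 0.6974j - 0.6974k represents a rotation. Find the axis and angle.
axis = (0, √2/2, -√2/2), θ = 161°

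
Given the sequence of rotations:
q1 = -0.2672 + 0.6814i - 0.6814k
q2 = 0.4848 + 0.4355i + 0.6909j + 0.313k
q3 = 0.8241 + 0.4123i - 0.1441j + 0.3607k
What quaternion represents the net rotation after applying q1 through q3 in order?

q2 · q1 = -0.213 - 0.2568i + 0.3254j - 0.8848k
q3 · q2 · q1 = 0.2964 - 0.2893i + 0.571j - 0.7088k
0.2964 - 0.2893i + 0.571j - 0.7088k


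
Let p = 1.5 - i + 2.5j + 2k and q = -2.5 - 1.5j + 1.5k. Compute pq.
-3 + 9.25i - 7j - 1.25k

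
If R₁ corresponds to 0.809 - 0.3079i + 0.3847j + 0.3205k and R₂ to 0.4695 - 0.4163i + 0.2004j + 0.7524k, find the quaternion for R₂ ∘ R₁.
-0.0666 - 0.7066i + 0.2445j + 0.6607k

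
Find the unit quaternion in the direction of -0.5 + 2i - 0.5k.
-0.2357 + 0.9428i - 0.2357k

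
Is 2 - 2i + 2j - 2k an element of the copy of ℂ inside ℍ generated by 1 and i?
No. The quaternion 2 - 2i + 2j - 2k has j-coefficient y = 2 and k-coefficient z = -2, not both zero, so it does not lie in the complex subalgebra spanned by 1 and i.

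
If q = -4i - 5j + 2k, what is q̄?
4i + 5j - 2k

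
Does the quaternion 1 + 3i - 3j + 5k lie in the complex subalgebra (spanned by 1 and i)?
No. The quaternion 1 + 3i - 3j + 5k has j-coefficient y = -3 and k-coefficient z = 5, not both zero, so it does not lie in the complex subalgebra spanned by 1 and i.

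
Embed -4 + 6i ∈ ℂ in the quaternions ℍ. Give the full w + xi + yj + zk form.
-4 + 6i + 0j + 0k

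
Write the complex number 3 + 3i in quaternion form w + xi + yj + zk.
3 + 3i + 0j + 0k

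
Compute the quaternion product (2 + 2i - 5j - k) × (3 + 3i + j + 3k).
8 - 2i - 22j + 20k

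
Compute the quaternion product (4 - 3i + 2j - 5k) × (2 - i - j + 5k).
32 - 5i + 20j + 15k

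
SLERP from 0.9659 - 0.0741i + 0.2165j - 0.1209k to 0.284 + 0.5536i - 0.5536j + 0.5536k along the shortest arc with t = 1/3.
0.9603 + 0.2066i - 0.0854j + 0.1667k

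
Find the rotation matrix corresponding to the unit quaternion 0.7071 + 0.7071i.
[[1, 0, 0], [0, 0, -1], [0, 1, 0]]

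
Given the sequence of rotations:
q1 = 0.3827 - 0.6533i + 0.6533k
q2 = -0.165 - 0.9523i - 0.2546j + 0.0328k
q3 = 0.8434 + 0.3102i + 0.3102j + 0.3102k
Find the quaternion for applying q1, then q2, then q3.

q2 · q1 = -0.7067 - 0.423i + 0.5033j - 0.2616k
q3 · q2 · q1 = -0.5398 - 0.8132i + 0.1552j - 0.1525k
-0.5398 - 0.8132i + 0.1552j - 0.1525k


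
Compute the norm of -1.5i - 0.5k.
1.581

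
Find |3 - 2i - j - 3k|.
√23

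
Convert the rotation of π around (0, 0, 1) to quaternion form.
k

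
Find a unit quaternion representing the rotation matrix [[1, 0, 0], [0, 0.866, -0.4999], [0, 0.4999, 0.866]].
0.9659 + 0.2588i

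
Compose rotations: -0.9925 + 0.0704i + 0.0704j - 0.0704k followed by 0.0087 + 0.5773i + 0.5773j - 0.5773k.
-0.1306 - 0.5724i - 0.5724j + 0.5724k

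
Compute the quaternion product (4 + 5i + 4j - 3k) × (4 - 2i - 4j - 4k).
30 - 16i + 26j - 40k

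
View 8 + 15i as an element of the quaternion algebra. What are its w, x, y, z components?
8 + 15i + 0j + 0k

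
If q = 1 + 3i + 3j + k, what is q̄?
1 - 3i - 3j - k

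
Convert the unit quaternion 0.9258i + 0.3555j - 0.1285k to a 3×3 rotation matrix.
[[0.7142, 0.6582, -0.2379], [0.6582, -0.7472, -0.0914], [-0.2379, -0.0914, -0.967]]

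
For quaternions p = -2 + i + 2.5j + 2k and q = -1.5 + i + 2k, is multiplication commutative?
No: pq = -2 + 1.5i - 3.75j - 9.5k ≠ -2 - 8.5i - 3.75j - 4.5k = qp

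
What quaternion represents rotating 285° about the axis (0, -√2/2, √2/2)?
-0.7934 - 0.4305j + 0.4305k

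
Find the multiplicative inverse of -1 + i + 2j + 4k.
-0.0455 - 0.0455i - 0.0909j - 0.1818k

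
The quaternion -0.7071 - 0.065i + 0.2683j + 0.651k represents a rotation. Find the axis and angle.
axis = (-0.0919, 0.3794, 0.9206), θ = 3π/2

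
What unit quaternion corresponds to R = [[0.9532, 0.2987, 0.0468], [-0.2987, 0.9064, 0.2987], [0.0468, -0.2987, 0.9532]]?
0.9763 - 0.153i - 0.153k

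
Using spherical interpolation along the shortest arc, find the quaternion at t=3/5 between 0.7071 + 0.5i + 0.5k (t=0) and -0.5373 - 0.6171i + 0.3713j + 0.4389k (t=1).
0.7039 + 0.6602i - 0.2543j - 0.063k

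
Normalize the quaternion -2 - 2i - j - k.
-0.6325 - 0.6325i - 0.3162j - 0.3162k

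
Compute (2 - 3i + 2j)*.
2 + 3i - 2j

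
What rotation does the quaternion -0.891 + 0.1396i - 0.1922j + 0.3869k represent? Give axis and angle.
axis = (0.3075, -0.4233, 0.8522), θ = 306°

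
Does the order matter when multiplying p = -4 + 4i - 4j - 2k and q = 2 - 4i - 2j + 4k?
Yes: pq = 8 + 4i - 8j - 44k ≠ 8 + 44i + 8j + 4k = qp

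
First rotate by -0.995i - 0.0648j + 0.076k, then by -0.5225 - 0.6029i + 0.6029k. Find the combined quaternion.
-0.6457 + 0.559i - 0.5202j - 0.0006k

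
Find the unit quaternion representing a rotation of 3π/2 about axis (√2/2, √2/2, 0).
-0.7071 + 0.5i + 0.5j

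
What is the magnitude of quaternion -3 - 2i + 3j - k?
√23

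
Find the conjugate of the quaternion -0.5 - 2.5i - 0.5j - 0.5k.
-0.5 + 2.5i + 0.5j + 0.5k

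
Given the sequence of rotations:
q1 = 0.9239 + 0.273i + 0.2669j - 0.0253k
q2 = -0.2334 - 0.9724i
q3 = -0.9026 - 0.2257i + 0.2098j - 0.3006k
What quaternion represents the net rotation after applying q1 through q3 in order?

q2 · q1 = 0.0498 - 0.9621i - 0.0869j - 0.2536k
q3 · q2 · q1 = -0.3201 + 0.7778i + 0.3209j + 0.4354k
-0.3201 + 0.7778i + 0.3209j + 0.4354k


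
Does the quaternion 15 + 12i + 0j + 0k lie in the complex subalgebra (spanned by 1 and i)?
Yes. The quaternion 15 + 12i has j- and k-coefficients y = z = 0, so it lies in the complex subalgebra spanned by 1 and i.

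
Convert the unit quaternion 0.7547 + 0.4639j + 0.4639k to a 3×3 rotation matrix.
[[0.1392, -0.7002, 0.7002], [0.7002, 0.5696, 0.4304], [-0.7002, 0.4304, 0.5696]]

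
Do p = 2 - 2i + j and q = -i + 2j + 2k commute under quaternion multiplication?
No: pq = -4 + 8j + k ≠ -4 - 4i + 7k = qp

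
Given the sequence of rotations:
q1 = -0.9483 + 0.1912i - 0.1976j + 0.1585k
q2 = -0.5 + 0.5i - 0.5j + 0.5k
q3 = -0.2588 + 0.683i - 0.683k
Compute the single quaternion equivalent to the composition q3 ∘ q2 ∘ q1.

q2 · q1 = 0.2005 - 0.5502i + 0.5893j - 0.5566k
q3 · q2 · q1 = -0.0563 + 0.6818i + 0.6034j + 0.4096k
-0.0563 + 0.6818i + 0.6034j + 0.4096k


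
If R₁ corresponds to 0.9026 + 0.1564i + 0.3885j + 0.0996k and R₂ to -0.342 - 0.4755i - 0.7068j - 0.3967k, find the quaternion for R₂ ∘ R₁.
0.0798 - 0.399i - 0.7855j - 0.4663k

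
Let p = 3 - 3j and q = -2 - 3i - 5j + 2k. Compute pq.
-21 - 15i - 9j - 3k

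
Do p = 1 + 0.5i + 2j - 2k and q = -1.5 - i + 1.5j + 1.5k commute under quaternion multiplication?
No: pq = -1 + 4.25i - 0.25j + 7.25k ≠ -1 - 7.75i - 2.75j + 1.75k = qp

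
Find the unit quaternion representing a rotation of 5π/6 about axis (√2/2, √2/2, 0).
0.2588 + 0.683i + 0.683j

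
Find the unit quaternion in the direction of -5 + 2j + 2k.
-0.8704 + 0.3482j + 0.3482k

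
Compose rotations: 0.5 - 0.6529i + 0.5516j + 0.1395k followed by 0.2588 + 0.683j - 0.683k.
-0.1521 + 0.3031i + 0.9302j + 0.1405k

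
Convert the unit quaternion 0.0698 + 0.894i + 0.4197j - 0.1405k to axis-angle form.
axis = (0.8962, 0.4207, -0.1408), θ = 172°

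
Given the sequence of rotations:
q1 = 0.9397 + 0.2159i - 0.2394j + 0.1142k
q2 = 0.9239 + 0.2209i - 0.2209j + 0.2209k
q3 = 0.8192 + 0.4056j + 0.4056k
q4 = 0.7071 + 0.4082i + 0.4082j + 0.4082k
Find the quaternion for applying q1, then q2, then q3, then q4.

q2 · q1 = 0.7424 + 0.4347i - 0.4063j + 0.3079k
q3 · q2 · q1 = 0.6481 + 0.6458i + 0.1446j + 0.377k
q4 · q3 · q2 · q1 = -0.0183 + 0.8161i + 0.4765j + 0.3265k
-0.0183 + 0.8161i + 0.4765j + 0.3265k


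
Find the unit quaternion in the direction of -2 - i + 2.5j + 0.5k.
-0.5898 - 0.2949i + 0.7372j + 0.1474k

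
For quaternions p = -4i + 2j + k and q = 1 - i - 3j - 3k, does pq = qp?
No: pq = 5 - 7i - 11j + 15k ≠ 5 - i + 15j - 13k = qp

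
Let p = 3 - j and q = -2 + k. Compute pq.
-6 - i + 2j + 3k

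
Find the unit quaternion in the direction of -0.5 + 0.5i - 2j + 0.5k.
-0.2294 + 0.2294i - 0.9177j + 0.2294k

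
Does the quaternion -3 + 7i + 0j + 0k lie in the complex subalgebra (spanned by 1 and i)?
Yes. The quaternion -3 + 7i has j- and k-coefficients y = z = 0, so it lies in the complex subalgebra spanned by 1 and i.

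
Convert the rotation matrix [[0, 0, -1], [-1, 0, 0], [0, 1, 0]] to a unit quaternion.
-0.5 - 0.5i + 0.5j + 0.5k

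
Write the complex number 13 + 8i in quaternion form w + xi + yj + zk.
13 + 8i + 0j + 0k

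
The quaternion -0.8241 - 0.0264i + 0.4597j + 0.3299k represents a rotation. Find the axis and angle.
axis = (-0.0466, 0.8116, 0.5824), θ = 291°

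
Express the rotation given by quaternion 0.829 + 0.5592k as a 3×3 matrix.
[[0.3746, -0.9272, 0], [0.9272, 0.3746, 0], [0, 0, 1]]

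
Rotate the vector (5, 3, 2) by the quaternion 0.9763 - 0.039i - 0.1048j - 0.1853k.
(5.276, 1.247, 2.933)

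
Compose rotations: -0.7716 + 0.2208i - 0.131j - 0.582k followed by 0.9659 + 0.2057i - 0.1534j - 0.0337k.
-0.8304 + 0.1394i + 0.1041j - 0.5292k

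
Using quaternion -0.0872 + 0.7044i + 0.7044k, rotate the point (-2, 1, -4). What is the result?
(-3.862, -1.23, -2.138)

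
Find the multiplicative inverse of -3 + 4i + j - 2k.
-0.1 - 0.1333i - 0.0333j + 0.0667k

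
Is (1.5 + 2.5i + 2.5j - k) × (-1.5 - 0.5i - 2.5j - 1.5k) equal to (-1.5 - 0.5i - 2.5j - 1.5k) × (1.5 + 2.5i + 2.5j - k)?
No: pq = 3.75 - 10.75i - 3.25j - 5.75k ≠ 3.75 + 1.75i - 11.75j + 4.25k = qp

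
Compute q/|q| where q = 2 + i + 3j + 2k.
0.4714 + 0.2357i + 0.7071j + 0.4714k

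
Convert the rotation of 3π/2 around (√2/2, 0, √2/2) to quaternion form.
-0.7071 + 0.5i + 0.5k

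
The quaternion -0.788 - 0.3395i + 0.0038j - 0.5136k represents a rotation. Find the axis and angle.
axis = (-0.5514, 0.0062, -0.8342), θ = 284°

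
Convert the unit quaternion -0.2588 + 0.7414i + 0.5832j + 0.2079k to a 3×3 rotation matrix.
[[0.2333, 0.9724, 0.0064], [0.7572, -0.1858, 0.6262], [0.6101, -0.1413, -0.7796]]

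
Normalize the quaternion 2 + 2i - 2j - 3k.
0.4364 + 0.4364i - 0.4364j - 0.6547k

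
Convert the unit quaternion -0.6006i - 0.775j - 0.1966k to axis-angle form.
axis = (-0.6006, -0.775, -0.1966), θ = π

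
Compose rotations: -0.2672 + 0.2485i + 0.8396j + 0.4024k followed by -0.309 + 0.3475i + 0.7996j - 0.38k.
-0.5222 + 0.4712i - 0.7074j + 0.0703k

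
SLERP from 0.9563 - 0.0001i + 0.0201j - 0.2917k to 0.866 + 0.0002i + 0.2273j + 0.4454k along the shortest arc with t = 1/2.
0.9875 + 0.0001i + 0.1341j + 0.0833k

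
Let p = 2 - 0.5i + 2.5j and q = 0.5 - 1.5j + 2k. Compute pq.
4.75 + 4.75i - 0.75j + 4.75k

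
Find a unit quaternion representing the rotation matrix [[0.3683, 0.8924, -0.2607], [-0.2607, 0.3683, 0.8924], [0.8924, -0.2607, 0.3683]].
0.7254 - 0.3974i - 0.3974j - 0.3974k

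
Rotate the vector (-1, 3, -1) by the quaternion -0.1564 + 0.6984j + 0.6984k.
(1.825, -0.684, 2.684)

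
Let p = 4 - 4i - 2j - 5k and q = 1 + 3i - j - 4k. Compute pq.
-6 + 11i - 37j - 11k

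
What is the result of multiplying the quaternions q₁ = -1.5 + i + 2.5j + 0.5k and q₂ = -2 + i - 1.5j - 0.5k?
6 - 4i - 1.75j - 4.25k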